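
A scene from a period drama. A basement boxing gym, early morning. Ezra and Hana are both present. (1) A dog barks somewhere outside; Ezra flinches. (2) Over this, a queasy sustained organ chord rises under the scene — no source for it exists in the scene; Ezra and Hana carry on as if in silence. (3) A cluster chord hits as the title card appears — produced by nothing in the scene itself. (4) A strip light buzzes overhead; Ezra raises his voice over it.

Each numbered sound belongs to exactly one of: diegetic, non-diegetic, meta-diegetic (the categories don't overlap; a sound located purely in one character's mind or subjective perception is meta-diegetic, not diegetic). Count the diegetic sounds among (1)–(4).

(1) is diegetic: a dog is a real object/event in the scene's world.
(2) is non-diegetic: nothing in the gym produces it and the characters don't hear it — pure soundtrack.
(3) is non-diegetic: nothing in the scene produces it; it's an accent added for the audience.
Sound (4): it's the actual ambient sound of the location, so diegetic.
Diegetic: (1), (4) — that's 2.

2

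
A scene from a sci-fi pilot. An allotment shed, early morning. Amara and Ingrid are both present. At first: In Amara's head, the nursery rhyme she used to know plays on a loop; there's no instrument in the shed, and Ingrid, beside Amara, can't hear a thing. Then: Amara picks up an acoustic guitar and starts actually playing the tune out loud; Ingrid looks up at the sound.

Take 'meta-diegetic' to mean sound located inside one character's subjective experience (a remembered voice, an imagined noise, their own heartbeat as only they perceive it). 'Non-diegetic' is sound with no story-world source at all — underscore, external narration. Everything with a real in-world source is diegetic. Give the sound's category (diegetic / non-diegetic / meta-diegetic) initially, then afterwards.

meta-diegetic, diegetic

Initially: the tune exists only as Amara's private memory; Ingrid can't hear it → meta-diegetic.
Afterwards: Amara is now producing it live on an acoustic guitar, in the room, and Ingrid hears it → diegetic.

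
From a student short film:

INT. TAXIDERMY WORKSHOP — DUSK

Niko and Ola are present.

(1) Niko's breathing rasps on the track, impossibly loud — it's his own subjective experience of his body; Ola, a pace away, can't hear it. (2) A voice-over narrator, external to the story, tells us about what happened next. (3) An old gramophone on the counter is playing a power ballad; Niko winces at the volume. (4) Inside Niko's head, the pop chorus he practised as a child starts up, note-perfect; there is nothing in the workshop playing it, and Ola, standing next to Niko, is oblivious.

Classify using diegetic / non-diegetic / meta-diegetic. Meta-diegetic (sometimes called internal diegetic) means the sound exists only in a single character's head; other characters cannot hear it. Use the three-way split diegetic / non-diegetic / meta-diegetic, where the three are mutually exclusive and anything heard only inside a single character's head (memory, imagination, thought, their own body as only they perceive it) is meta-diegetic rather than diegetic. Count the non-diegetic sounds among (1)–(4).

1

(1) point-of-audition from inside Niko's body; not a sound in the room → meta-diegetic.
(2) is non-diegetic: commentary laid over the scene from outside the fiction.
Sound (3): the music comes from an on-screen device that Niko responds to, so diegetic.
(4) the music is a memory playing inside Niko's mind alone; no real-world source, Ola can't hear it → meta-diegetic.
Non-diegetic: (2) — that's 1.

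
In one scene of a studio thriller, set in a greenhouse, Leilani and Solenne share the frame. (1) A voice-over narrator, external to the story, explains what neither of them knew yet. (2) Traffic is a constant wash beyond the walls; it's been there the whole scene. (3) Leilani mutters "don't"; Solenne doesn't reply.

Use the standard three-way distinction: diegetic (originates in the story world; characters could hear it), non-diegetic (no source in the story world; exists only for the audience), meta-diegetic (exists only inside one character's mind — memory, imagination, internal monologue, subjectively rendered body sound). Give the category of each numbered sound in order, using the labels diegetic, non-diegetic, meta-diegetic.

(1) the narrator exists outside the story world, addressing only the audience → non-diegetic.
(2) ambient/room sound belonging to the story's physical space → diegetic.
(3) is diegetic: Leilani is a character speaking aloud in the scene.

non-diegetic, diegetic, diegetic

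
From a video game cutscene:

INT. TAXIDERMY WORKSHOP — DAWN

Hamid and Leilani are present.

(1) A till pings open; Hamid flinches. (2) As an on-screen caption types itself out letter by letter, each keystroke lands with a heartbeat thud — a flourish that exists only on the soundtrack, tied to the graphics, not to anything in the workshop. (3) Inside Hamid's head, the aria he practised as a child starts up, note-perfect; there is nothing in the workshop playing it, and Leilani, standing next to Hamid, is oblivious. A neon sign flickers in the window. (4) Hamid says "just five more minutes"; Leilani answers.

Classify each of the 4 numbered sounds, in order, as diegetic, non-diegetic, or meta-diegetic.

(1) is diegetic: an in-world source (a till); characters could hear it.
(2) the caption isn't part of the story world, so neither is the sound tied to it → non-diegetic.
Sound (3): it lives in Hamid's subjectivity, not in the workshop, so meta-diegetic.
(4) is diegetic: on-screen dialogue — Hamid speaks and Leilani is there to hear.

diegetic, non-diegetic, meta-diegetic, diegetic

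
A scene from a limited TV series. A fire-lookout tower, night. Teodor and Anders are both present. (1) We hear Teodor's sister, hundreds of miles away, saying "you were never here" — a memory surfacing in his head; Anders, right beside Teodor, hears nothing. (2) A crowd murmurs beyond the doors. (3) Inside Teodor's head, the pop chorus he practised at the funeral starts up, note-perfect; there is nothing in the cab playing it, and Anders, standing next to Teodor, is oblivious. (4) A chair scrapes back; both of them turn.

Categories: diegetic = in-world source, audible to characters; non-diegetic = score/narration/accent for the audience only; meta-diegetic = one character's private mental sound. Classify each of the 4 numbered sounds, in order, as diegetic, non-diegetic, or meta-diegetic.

(1) is meta-diegetic: a remembered line, private to Teodor — not present in the room, not audible to Anders.
(2) is diegetic: a crowd is part of the location's real environment.
(3) it lives in Teodor's subjectivity, not in the cab → meta-diegetic.
Sound (4): an in-world source (a chair); characters could hear it, so diegetic.

meta-diegetic, diegetic, meta-diegetic, diegetic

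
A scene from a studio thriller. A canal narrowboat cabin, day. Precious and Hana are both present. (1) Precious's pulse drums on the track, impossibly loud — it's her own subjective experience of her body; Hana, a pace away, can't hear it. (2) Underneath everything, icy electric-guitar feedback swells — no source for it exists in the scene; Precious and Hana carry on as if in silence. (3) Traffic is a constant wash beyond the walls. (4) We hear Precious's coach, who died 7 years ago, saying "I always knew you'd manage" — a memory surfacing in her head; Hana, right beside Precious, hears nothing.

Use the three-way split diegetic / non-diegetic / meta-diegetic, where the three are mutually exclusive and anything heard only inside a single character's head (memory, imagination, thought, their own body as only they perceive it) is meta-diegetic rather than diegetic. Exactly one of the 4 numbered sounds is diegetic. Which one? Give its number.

3

(1) a subjective body sound — Precious's private perception, inaudible to Hana → meta-diegetic.
(2) is non-diegetic: nothing in the cabin produces it and the characters don't hear it — pure soundtrack.
(3) it's the actual ambient sound of the location → diegetic.
Sound (4): it's Precious's recollection rendered as sound; the other character can't hear it, so meta-diegetic.
Only (3) is diegetic.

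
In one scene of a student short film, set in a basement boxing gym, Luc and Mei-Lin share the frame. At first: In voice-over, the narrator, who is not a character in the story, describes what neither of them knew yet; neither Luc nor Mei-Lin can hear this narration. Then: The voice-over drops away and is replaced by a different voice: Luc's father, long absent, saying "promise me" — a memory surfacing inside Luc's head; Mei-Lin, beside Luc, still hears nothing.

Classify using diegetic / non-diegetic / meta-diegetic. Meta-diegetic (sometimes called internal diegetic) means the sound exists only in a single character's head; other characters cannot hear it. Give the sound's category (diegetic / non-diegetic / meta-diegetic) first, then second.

non-diegetic, meta-diegetic

First: the external narrator addresses only the audience — outside the story world → non-diegetic.
Second: the replacement voice is a memory inside Luc's mind specifically → meta-diegetic.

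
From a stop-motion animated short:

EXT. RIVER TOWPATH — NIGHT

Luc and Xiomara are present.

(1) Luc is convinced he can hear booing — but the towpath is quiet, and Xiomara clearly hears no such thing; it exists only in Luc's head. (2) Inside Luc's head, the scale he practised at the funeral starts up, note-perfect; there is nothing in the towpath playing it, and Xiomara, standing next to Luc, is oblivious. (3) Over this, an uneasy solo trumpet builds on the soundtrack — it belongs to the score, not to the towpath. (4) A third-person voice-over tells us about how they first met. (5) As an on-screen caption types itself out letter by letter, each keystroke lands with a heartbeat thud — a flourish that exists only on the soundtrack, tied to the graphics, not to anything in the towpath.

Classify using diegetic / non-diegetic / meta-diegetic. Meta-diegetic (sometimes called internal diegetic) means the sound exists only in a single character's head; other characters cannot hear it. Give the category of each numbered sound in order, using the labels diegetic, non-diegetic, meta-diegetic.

meta-diegetic, meta-diegetic, non-diegetic, non-diegetic, non-diegetic

(1) the sound is imagined by Luc; nothing in the story world is producing it and Xiomara can't hear it → meta-diegetic.
(2) is meta-diegetic: the music is a memory playing inside Luc's mind alone; no real-world source, Xiomara can't hear it.
Sound (3): it has no source in the story world and no character can hear it — it's underscore, so non-diegetic.
(4) is non-diegetic: the narrator exists outside the story world, addressing only the audience.
Sound (5): it accompanies on-screen graphics, not anything inside the story world, so non-diegetic.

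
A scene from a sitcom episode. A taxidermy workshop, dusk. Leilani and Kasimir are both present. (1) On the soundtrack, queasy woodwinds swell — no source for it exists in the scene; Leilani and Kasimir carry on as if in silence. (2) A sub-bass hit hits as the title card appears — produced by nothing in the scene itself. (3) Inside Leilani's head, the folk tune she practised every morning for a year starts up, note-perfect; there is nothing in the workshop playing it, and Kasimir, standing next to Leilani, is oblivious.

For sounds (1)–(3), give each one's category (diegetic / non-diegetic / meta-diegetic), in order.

(1) is non-diegetic: nothing in the workshop produces it and the characters don't hear it — pure soundtrack.
Sound (2): it's a sound-design accent with no in-world source; no one in the scene can hear it, so non-diegetic.
Sound (3): remembered music, private to Leilani — Kasimir is oblivious because it isn't in the room, so meta-diegetic.

non-diegetic, non-diegetic, meta-diegetic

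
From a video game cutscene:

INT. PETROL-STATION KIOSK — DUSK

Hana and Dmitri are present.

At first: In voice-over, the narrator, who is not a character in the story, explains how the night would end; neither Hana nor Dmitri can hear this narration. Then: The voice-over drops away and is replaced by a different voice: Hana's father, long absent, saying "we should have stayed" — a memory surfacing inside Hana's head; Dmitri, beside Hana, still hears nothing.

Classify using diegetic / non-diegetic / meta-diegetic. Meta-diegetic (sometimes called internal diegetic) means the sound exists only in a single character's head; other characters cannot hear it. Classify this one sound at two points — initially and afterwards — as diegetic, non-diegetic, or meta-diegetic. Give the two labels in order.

Initially: the external narrator addresses only the audience — outside the story world → non-diegetic.
Afterwards: the replacement voice is a memory inside Hana's mind specifically → meta-diegetic.

non-diegetic, meta-diegetic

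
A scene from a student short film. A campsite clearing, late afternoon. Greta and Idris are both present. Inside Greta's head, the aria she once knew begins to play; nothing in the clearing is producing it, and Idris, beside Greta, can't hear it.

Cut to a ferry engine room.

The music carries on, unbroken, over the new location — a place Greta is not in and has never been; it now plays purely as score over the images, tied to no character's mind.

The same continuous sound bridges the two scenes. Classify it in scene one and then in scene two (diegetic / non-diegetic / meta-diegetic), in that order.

meta-diegetic, non-diegetic

Scene one: the music exists only inside Greta's mind; Idris can't hear it → meta-diegetic.
Scene two: it's detached from Greta entirely and plays over unrelated images with no in-world source — conventional underscore → non-diegetic.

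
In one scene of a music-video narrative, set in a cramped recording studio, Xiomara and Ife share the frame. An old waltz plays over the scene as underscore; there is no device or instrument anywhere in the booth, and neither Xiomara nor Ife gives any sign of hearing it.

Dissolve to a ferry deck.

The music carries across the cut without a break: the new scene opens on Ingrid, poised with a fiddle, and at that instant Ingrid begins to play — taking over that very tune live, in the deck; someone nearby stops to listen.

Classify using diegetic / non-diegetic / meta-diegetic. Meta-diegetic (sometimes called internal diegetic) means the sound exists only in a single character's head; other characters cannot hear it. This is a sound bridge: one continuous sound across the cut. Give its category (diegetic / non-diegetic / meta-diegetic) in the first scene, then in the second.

non-diegetic, diegetic

Scene one: there's no in-world source anywhere and no character hears it — underscore for the audience only → non-diegetic.
Scene two: from the moment Ingrid starts playing, the tune is being performed on a fiddle inside the story world and another character hears it → diegetic.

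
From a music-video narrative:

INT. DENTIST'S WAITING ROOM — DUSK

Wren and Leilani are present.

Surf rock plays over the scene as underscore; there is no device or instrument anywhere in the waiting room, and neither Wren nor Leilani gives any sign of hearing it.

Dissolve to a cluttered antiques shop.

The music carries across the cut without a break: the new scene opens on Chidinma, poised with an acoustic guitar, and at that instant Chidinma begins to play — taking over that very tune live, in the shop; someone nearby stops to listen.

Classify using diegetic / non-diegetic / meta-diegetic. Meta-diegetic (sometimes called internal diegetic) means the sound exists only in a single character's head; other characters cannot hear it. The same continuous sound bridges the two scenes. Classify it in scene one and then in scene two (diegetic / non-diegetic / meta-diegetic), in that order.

Scene one: there's no in-world source anywhere and no character hears it — underscore for the audience only → non-diegetic.
Scene two: from the moment Chidinma starts playing, the tune is being performed on an acoustic guitar inside the story world and another character hears it → diegetic.

non-diegetic, diegetic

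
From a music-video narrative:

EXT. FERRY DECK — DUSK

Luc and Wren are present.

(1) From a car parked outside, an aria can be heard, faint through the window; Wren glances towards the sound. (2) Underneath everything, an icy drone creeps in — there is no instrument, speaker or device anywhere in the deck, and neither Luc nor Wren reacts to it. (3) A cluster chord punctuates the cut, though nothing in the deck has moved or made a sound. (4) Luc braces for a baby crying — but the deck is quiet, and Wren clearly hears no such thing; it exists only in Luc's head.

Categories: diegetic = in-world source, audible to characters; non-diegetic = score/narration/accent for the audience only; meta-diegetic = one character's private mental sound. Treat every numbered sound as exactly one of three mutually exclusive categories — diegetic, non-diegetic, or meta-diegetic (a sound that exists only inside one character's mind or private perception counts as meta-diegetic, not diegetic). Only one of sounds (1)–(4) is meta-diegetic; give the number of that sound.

4

(1) is diegetic: off-screen diegetic: the source is out of frame but still in the story's space.
Sound (2): it has no source in the story world and no character can hear it — it's underscore, so non-diegetic.
(3) nothing in the scene produces it; it's an accent added for the audience → non-diegetic.
(4) is meta-diegetic: the sound is imagined by Luc; nothing in the story world is producing it and Wren can't hear it.
Only (4) is meta-diegetic.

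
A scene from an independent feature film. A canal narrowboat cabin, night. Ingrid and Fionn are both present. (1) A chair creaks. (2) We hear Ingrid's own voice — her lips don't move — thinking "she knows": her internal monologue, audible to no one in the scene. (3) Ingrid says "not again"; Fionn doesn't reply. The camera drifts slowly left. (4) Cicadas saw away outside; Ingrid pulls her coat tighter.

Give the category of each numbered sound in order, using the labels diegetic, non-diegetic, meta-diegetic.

diegetic, meta-diegetic, diegetic, diegetic

Sound (1): a chair is a real object/event in the scene's world, so diegetic.
(2) Ingrid's thought-voice: a private mental sound no other character can hear → meta-diegetic.
(3) Ingrid is a character speaking aloud in the scene → diegetic.
Sound (4): it's the actual ambient sound of the location, so diegetic.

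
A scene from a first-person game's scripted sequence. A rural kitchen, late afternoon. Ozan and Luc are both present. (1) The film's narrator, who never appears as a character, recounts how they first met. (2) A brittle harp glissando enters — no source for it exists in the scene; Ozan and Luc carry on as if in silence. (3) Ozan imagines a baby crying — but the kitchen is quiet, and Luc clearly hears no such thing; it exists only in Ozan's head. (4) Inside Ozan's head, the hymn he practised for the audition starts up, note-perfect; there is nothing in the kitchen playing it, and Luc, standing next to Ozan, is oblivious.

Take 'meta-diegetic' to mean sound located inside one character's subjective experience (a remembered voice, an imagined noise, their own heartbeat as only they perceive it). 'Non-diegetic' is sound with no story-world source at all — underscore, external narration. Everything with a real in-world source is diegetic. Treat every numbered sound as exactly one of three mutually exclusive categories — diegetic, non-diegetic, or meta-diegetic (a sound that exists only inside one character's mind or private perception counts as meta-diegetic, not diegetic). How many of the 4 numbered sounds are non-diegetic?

(1) external voice-over — not a character, not heard by anyone in the scene → non-diegetic.
(2) score with no on-screen or off-screen source; it exists for the audience alone → non-diegetic.
Sound (3): Ozan alone 'hears' it — an imagined sound, not present in the space, so meta-diegetic.
(4) the music is a memory playing inside Ozan's mind alone; no real-world source, Luc can't hear it → meta-diegetic.
So 2 of the 4 are non-diegetic: (1), (2).

2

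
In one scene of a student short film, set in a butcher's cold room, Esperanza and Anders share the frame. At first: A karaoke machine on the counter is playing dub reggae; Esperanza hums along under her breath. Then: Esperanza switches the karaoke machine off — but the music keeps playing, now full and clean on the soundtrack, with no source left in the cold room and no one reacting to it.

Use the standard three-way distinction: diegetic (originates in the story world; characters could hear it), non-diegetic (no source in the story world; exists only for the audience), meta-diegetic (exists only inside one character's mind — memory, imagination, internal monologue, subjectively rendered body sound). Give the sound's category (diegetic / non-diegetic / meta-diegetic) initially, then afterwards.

Initially: a karaoke machine is a real in-scene source and Esperanza reacts to it → diegetic.
Afterwards: there is no longer any in-world source and no one can hear it — it has become underscore → non-diegetic.

diegetic, non-diegetic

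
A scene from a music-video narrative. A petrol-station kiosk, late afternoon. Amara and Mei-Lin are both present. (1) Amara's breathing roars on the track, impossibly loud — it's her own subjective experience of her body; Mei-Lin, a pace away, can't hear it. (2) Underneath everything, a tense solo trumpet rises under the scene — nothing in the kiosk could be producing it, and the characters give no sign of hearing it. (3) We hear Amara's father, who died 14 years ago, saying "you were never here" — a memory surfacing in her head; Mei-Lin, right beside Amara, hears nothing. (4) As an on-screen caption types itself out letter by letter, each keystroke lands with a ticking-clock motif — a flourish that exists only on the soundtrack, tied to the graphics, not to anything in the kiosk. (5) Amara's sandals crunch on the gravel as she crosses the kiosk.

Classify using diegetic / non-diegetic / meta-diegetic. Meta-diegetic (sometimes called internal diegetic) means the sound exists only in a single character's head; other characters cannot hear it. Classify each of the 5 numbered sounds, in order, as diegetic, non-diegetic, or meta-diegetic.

(1) is meta-diegetic: point-of-audition from inside Amara's body; not a sound in the room.
Sound (2): score with no on-screen or off-screen source; it exists for the audience alone, so non-diegetic.
(3) is meta-diegetic: it's Amara's recollection rendered as sound; the other character can't hear it.
Sound (4): sound married to a title/caption — outside the diegesis by definition, so non-diegetic.
(5) Amara's footsteps are produced in the story world → diegetic.

meta-diegetic, non-diegetic, meta-diegetic, non-diegetic, diegetic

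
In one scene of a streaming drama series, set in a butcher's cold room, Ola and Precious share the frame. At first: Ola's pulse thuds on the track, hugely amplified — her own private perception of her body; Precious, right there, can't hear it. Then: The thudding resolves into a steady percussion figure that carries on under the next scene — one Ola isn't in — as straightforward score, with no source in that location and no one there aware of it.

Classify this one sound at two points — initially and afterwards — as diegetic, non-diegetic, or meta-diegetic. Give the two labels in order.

meta-diegetic, non-diegetic

Initially: it's Ola's subjective body sound, inaudible to Precious → meta-diegetic.
Afterwards: detached from Ola and playing as sourceless score over a scene she isn't in — for the audience only → non-diegetic.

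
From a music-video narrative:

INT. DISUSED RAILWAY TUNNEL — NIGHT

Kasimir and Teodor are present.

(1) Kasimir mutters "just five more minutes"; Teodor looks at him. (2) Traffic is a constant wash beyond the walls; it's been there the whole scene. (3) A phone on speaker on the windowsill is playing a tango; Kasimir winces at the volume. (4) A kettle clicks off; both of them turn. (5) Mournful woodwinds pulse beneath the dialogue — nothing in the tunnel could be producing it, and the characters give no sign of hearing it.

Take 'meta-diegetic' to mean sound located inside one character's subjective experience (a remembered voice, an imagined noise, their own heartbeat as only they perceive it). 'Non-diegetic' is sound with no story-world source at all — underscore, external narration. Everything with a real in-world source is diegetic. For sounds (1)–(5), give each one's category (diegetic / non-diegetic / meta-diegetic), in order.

diegetic, diegetic, diegetic, diegetic, non-diegetic

(1) spoken by a character present in the story world → diegetic.
Sound (2): traffic is part of the location's real environment, so diegetic.
Sound (3): a phone on speaker is a physical source in the scene and Kasimir reacts to it, so diegetic.
(4) an in-world source (a kettle); characters could hear it → diegetic.
Sound (5): nothing in the tunnel produces it and the characters don't hear it — pure soundtrack, so non-diegetic.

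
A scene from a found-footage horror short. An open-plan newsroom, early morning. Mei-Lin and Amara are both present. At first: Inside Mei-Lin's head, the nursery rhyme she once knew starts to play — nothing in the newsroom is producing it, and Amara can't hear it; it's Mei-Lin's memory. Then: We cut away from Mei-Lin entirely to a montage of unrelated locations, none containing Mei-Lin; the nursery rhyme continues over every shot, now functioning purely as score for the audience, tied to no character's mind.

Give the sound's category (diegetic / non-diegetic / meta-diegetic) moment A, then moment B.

Moment A: the music lives inside Mei-Lin's mind alone; Amara can't hear it → meta-diegetic.
Moment B: once it plays over shots Mei-Lin isn't in, detached from any character's subjectivity, it's conventional underscore → non-diegetic.

meta-diegetic, non-diegetic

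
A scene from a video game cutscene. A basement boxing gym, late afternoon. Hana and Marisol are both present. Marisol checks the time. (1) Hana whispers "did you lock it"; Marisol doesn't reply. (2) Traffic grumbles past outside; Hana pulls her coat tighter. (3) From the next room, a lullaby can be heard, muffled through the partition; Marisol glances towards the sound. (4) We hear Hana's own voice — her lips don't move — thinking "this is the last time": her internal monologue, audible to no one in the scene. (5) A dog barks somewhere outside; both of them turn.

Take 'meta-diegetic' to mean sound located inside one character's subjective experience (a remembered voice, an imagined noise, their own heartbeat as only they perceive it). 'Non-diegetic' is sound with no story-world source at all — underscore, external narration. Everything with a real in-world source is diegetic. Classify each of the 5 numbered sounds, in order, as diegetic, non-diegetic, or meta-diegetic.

(1) spoken by a character present in the story world → diegetic.
(2) is diegetic: traffic is part of the location's real environment.
(3) is diegetic: off-screen diegetic: the source is out of frame but still in the story's space.
Sound (4): Hana's thought-voice: a private mental sound no other character can hear, so meta-diegetic.
(5) is diegetic: an in-world source (a dog); characters could hear it.

diegetic, diegetic, diegetic, meta-diegetic, diegetic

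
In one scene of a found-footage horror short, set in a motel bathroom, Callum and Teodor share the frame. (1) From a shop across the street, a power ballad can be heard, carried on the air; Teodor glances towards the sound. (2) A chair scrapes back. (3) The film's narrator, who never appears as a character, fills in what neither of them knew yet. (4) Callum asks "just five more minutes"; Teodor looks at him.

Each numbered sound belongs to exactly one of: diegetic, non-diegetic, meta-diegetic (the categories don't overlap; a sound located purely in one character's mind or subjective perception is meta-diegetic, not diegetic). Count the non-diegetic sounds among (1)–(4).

Sound (1): off-screen diegetic: the source is out of frame but still in the story's space, so diegetic.
(2) is diegetic: the sound comes from a chair physically present in the location.
(3) external voice-over — not a character, not heard by anyone in the scene → non-diegetic.
(4) Callum is a character speaking aloud in the scene → diegetic.
Non-diegetic: (3) — that's 1.

1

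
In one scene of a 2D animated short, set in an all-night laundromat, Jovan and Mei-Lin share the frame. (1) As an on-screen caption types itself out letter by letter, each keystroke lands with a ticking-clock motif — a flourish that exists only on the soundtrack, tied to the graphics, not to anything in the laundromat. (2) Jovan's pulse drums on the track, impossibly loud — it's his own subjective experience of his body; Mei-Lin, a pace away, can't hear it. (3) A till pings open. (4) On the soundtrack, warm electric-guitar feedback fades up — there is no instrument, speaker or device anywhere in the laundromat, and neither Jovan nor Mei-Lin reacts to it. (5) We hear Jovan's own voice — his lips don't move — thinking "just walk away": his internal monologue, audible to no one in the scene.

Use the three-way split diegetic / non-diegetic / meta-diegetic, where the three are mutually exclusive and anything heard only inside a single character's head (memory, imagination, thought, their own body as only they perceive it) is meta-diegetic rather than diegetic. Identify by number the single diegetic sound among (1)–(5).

3

Sound (1): it accompanies on-screen graphics, not anything inside the story world, so non-diegetic.
Sound (2): a subjective body sound — Jovan's private perception, inaudible to Mei-Lin, so meta-diegetic.
(3) is diegetic: the sound comes from a till physically present in the location.
(4) it has no source in the story world and no character can hear it — it's underscore → non-diegetic.
Sound (5): Jovan's thought-voice: a private mental sound no other character can hear, so meta-diegetic.
Only (3) is diegetic.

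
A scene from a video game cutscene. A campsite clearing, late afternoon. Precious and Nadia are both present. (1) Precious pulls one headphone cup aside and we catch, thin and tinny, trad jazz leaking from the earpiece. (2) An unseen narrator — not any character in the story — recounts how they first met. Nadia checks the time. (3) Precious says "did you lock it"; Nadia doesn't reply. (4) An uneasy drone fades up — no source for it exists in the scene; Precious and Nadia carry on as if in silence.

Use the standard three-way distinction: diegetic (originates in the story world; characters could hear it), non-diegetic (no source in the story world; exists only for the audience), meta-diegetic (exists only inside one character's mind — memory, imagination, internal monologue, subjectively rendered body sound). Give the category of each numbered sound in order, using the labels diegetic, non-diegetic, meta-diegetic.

(1) is diegetic: the earpiece is a real device on Precious's head — source music.
Sound (2): external voice-over — not a character, not heard by anyone in the scene, so non-diegetic.
(3) is diegetic: Precious is a character speaking aloud in the scene.
Sound (4): it has no source in the story world and no character can hear it — it's underscore, so non-diegetic.

diegetic, non-diegetic, diegetic, non-diegetic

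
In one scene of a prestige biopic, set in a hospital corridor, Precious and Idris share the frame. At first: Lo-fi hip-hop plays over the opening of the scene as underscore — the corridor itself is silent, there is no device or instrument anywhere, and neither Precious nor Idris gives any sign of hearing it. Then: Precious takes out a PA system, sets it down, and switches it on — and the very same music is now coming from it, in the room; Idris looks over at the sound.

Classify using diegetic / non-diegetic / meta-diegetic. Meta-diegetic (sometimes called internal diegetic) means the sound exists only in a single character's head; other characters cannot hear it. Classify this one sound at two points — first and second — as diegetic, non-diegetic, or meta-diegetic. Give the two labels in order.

non-diegetic, diegetic

First: no in-world source exists and no character can hear it — underscore → non-diegetic.
Second: a PA system is now a real source in the story world and the characters hear it → diegetic.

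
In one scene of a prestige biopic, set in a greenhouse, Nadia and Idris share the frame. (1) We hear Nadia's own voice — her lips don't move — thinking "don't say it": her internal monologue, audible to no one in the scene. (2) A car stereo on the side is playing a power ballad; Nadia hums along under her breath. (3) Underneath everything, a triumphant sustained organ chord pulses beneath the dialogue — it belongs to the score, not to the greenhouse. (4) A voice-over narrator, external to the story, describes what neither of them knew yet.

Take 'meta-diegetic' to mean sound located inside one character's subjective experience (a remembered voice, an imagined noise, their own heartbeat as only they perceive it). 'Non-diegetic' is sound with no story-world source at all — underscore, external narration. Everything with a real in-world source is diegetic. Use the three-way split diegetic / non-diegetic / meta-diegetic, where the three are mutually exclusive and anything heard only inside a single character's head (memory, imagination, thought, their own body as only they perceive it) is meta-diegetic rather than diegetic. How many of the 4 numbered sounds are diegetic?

(1) is meta-diegetic: it's Nadia's unspoken thought, heard only by the audience via her subjectivity.
(2) a car stereo is a physical source in the scene and Nadia reacts to it → diegetic.
(3) score with no on-screen or off-screen source; it exists for the audience alone → non-diegetic.
(4) is non-diegetic: external voice-over — not a character, not heard by anyone in the scene.
So 1 of the 4 is diegetic: (2).

1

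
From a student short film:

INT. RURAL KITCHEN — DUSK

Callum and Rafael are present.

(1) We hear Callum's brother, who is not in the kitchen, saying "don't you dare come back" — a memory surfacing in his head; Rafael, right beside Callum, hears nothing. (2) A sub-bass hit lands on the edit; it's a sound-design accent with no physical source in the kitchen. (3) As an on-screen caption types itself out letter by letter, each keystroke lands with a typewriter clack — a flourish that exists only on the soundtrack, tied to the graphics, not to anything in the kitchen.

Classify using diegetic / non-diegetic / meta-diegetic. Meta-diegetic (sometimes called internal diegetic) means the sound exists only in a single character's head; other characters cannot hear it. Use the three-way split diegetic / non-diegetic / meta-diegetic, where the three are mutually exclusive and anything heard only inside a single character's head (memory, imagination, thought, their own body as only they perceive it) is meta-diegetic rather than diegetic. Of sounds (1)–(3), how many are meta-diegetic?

1

(1) it's Callum's recollection rendered as sound; the other character can't hear it → meta-diegetic.
(2) is non-diegetic: an editorial stinger — it belongs to the cut, not the story world.
Sound (3): sound married to a title/caption — outside the diegesis by definition, so non-diegetic.
So 1 of the 3 is meta-diegetic: (1).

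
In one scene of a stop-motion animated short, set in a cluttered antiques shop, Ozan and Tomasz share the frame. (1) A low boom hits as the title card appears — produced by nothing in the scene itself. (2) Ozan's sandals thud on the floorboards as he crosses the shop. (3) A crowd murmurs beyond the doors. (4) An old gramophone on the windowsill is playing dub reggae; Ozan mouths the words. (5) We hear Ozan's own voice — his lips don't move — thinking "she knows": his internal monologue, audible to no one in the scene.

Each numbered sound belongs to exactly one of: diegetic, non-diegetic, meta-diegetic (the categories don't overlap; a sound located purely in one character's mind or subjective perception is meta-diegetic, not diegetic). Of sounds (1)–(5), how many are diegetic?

(1) nothing in the scene produces it; it's an accent added for the audience → non-diegetic.
Sound (2): Ozan's footsteps are produced in the story world, so diegetic.
(3) a crowd is part of the location's real environment → diegetic.
(4) the music comes from an on-screen device that Ozan responds to → diegetic.
(5) is meta-diegetic: Ozan's thought-voice: a private mental sound no other character can hear.
So 3 of the 5 are diegetic: (2), (3), (4).

3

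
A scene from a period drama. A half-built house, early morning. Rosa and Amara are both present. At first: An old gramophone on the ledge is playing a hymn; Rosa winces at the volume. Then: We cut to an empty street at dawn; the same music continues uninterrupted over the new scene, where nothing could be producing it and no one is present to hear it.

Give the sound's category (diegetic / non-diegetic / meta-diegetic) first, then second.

First: an old gramophone is a real in-scene source and Rosa reacts to it → diegetic.
Second: there is no longer any in-world source and no one can hear it — it has become underscore → non-diegetic.

diegetic, non-diegetic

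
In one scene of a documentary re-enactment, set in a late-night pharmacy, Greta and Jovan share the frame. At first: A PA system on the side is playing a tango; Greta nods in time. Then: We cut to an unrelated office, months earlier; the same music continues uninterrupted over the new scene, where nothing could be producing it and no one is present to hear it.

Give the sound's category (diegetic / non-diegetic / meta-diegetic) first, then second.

diegetic, non-diegetic

First: a PA system is a real in-scene source and Greta reacts to it → diegetic.
Second: there is no longer any in-world source and no one can hear it — it has become underscore → non-diegetic.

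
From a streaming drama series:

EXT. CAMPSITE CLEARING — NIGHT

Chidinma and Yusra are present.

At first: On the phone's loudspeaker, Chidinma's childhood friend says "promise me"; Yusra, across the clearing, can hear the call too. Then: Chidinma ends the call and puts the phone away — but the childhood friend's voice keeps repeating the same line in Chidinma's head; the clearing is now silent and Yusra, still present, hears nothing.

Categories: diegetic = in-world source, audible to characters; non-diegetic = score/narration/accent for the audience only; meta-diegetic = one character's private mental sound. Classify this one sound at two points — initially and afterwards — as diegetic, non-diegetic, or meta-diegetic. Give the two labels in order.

Initially: the loudspeaker is an in-world source; both Chidinma and Yusra hear the call → diegetic.
Afterwards: with the phone off, the voice continues only as Chidinma's private mental replay — Yusra can't hear it → meta-diegetic.

diegetic, meta-diegetic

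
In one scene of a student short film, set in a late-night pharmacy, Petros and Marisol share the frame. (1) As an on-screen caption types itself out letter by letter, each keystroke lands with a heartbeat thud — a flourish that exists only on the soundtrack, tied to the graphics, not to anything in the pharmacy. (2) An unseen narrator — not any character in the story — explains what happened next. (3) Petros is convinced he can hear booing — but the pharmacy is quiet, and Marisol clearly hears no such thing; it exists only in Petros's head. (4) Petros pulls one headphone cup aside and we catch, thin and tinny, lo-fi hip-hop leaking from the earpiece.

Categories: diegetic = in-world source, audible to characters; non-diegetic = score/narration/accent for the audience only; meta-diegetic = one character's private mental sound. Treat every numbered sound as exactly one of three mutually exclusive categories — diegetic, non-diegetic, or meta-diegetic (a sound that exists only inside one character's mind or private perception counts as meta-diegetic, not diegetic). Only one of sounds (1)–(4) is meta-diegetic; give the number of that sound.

3

(1) is non-diegetic: sound married to a title/caption — outside the diegesis by definition.
Sound (2): commentary laid over the scene from outside the fiction, so non-diegetic.
Sound (3): the sound is imagined by Petros; nothing in the story world is producing it and Marisol can't hear it, so meta-diegetic.
(4) is diegetic: the headphones are an on-screen source.
Only (3) is meta-diegetic.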